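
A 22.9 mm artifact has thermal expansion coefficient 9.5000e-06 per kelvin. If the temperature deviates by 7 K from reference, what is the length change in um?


dL = L * alpha * dT
= 22.9 * 9.5000e-06 * 7
= 0.0015229 mm
dL_um = 0.0015229 * 1000 = 1.5229 um

1.5229


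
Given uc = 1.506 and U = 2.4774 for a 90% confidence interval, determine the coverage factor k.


k = U / uc
k = 2.4774 / 1.506
k = 1.645

1.645


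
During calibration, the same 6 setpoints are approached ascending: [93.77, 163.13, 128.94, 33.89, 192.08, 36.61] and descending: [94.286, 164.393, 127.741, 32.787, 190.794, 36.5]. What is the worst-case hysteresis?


|93.77 - 94.286| = 0.5160
|163.13 - 164.393| = 1.2630
|128.94 - 127.741| = 1.1990
|33.89 - 32.787| = 1.1030
|192.08 - 190.794| = 1.2860
|36.61 - 36.5| = 0.1100
hysteresis = max(diffs) = 1.2860

1.2860


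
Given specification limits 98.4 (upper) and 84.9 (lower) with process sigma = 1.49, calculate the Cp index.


Cp = (USL - LSL) / (6 * sigma)
= (98.4 - 84.9) / (6 * 1.49)
= 13.5000 / 8.9400
= 1.5101

1.5101


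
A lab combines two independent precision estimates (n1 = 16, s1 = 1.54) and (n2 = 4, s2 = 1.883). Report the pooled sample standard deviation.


s_p = sqrt(((n1-1)*s1^2 + (n2-1)*s2^2) / (n1+n2-2))
numerator = (16-1)*1.54^2 + (4-1)*1.883^2 = 35.574 + 10.637067 = 46.211067
denominator = 16 + 4 - 2 = 18
s_p^2 = 46.211067 / 18 = 2.5672815
s_p = sqrt(2.5672815) = 1.6023

1.6023


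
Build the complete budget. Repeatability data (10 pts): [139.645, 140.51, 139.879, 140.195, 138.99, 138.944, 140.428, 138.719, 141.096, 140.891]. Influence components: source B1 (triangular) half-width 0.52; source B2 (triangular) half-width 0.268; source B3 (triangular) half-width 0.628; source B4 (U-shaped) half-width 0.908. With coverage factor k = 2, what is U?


mean = (139.645 + 140.51 + 139.879 + 140.195 + 138.99 + 138.944 + 140.428 + 138.719 + 141.096 + 140.891) / 10 = 139.9297
s = sqrt(sum((x - mean)^2)/(n-1)) = 0.83956656
u_A = s / sqrt(n) = 0.83956656 / sqrt(10) = 0.26549426
u_B1 = 0.52 / sqrt(6) = 0.21228911
u_B2 = 0.268 / sqrt(6) = 0.10941054
u_B3 = 0.628 / sqrt(6) = 0.25637993
u_B4 = 0.908 / sqrt(2) = 0.64205296
uc = sqrt(0.26549426^2 + 0.21228911^2 + 0.10941054^2 + 0.25637993^2 + 0.64205296^2) = 0.77813058
U = k * uc = 2 * 0.77813058
U = 1.5563

1.5563


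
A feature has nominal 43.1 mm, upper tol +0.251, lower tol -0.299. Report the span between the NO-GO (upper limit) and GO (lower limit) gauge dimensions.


GO = nominal - lower_tol (smallest hole = maximum material condition)
GO = 43.1 - 0.299 = 42.801
NO-GO = nominal + upper_tol (largest hole = least material condition)
NO-GO = 43.1 + 0.251 = 43.351
spread = NO-GO - GO = 43.351 - 42.801 = 0.5500

0.5500


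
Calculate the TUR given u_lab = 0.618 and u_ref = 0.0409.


TUR = u_lab / u_ref
= 0.618 / 0.0409
= 15.1100

15.1100


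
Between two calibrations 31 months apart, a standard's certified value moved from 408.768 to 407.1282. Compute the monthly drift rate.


rate = (v2 - v1) / months
= (407.1282 - 408.768) / 31
= -1.6398 / 31
= -0.0529

-0.0529


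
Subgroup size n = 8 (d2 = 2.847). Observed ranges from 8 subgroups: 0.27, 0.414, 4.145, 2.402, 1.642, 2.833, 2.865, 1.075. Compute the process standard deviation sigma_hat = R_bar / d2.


R_bar = (0.27 + 0.414 + 4.145 + 2.402 + 1.642 + 2.833 + 2.865 + 1.075) / 8
R_bar = 15.646 / 8 = 1.95575
sigma_hat = R_bar / d2 = 1.95575 / 2.847 = 0.6870

0.6870


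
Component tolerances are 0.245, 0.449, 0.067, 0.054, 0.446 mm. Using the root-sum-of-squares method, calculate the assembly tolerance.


RSS = sqrt(0.245^2 + 0.449^2 + 0.067^2 + 0.054^2 + 0.446^2)
= sqrt(0.467947)
= 0.6841

0.6841


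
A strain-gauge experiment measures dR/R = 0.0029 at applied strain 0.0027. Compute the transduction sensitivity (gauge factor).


GF = (dR/R) / epsilon
= 0.0029 / 0.0027
= 1.0741

1.0741


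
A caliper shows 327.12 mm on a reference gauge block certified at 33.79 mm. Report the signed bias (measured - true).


Systematic error = measured - true
= 327.12 - 33.79
= 293.3300

293.3300


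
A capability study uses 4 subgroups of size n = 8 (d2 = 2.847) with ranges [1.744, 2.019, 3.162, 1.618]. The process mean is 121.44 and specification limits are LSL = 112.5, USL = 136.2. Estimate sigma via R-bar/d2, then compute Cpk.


R_bar = (1.744 + 2.019 + 3.162 + 1.618) / 4 = 2.13575
sigma = R_bar / d2 = 2.13575 / 2.847 = 0.75017562
Cp = (USL - LSL)/(6*sigma) = (136.2 - 112.5)/(6*0.75017562) = 5.2654
Cpu = (136.2 - 121.44)/(3*0.75017562) = 6.5585
Cpl = (121.44 - 112.5)/(3*0.75017562) = 3.9724
Cpk = min(Cpu, Cpl) = 3.9724

3.9724


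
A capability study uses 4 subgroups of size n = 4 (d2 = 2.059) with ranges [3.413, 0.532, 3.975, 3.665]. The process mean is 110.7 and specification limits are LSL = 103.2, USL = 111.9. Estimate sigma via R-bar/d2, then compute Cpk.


R_bar = (3.413 + 0.532 + 3.975 + 3.665) / 4 = 2.89625
sigma = R_bar / d2 = 2.89625 / 2.059 = 1.4066294
Cp = (USL - LSL)/(6*sigma) = (111.9 - 103.2)/(6*1.4066294) = 1.0308
Cpu = (111.9 - 110.7)/(3*1.4066294) = 0.2844
Cpl = (110.7 - 103.2)/(3*1.4066294) = 1.7773
Cpk = min(Cpu, Cpl) = 0.2844

0.2844


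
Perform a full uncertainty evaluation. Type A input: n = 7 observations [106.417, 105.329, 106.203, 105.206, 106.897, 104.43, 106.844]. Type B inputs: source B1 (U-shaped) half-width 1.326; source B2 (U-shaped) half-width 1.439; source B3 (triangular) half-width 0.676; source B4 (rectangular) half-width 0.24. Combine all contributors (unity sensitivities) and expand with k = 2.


mean = (106.417 + 105.329 + 106.203 + 105.206 + 106.897 + 104.43 + 106.844) / 7 = 105.9037143
s = sqrt(sum((x - mean)^2)/(n-1)) = 0.93208757
u_A = s / sqrt(n) = 0.93208757 / sqrt(7) = 0.35229599
u_B1 = 1.326 / sqrt(2) = 0.93762359
u_B2 = 1.439 / sqrt(2) = 1.0175267
u_B3 = 0.676 / sqrt(6) = 0.27597584
u_B4 = 0.24 / sqrt(3) = 0.13856406
uc = sqrt(0.35229599^2 + 0.93762359^2 + 1.0175267^2 + 0.27597584^2 + 0.13856406^2) = 1.4608127
U = k * uc = 2 * 1.4608127
U = 2.9216

2.9216


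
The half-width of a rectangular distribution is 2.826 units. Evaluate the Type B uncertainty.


u_B = half_width / sqrt(3)
u_B = 2.826 / 1.7320508
u_B = 1.6316

1.6316


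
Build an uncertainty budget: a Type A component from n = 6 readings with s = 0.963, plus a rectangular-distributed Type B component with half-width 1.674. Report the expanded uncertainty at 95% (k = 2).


u_A = s / sqrt(n) = 0.963 / sqrt(6) = 0.3931431
u_B = half_width / sqrt(3) = 1.674 / sqrt(3) = 0.96648435
uc = sqrt(u_A^2 + u_B^2) = sqrt(0.3931431^2 + 0.96648435^2) = 1.0433856
U = k * uc = 2 * 1.0433856
U = 2.0868

2.0868


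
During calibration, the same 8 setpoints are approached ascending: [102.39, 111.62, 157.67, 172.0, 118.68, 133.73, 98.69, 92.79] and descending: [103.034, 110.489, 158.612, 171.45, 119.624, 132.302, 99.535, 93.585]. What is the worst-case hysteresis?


|102.39 - 103.034| = 0.6440
|111.62 - 110.489| = 1.1310
|157.67 - 158.612| = 0.9420
|172.0 - 171.45| = 0.5500
|118.68 - 119.624| = 0.9440
|133.73 - 132.302| = 1.4280
|98.69 - 99.535| = 0.8450
|92.79 - 93.585| = 0.7950
hysteresis = max(diffs) = 1.4280

1.4280


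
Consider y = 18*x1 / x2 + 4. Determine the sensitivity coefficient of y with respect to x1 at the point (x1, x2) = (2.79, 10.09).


y = 18*x1 / x2 + 4
dy/dx1 = 18/x2
Evaluate at x2 = 10.09: c1 = 18 / 10.09
c1 = 1.7839

1.7839


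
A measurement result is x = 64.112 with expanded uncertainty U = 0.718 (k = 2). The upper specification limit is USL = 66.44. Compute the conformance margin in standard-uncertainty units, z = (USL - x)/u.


u = U / k = 0.718 / 2 = 0.359
margin = |USL - x| = |66.44 - 64.112| = 2.328
z = margin / u = 2.328 / 0.359
z = 6.4847

6.4847


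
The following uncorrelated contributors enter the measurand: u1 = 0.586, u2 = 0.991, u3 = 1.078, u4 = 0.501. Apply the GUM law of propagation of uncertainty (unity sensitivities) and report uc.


uc = sqrt(0.586^2 + 0.991^2 + 1.078^2 + 0.501^2)
uc = sqrt(2.738562)
uc = 1.6549

1.6549


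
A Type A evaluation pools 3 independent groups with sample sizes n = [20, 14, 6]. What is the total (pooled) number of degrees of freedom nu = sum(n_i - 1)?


nu = sum_i (n_i - 1)
nu = ((20 - 1) + (14 - 1) + (6 - 1))
nu = 19 + 13 + 5
nu = 37

37


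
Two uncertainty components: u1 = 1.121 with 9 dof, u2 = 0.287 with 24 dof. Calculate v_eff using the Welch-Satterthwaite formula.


uc = sqrt(u1^2 + u2^2) = sqrt(1.121^2 + 0.287^2) = 1.157156
v_eff = uc^4 / (u1^4/v1 + u2^4/v2)
= 1.157156^4 / (1.121^4/9 + 0.287^4/24)
= 1.7929478 / 0.17574343
v_eff = 10.2021

10.2021


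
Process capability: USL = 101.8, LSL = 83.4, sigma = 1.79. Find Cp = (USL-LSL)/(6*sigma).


Cp = (USL - LSL) / (6 * sigma)
= (101.8 - 83.4) / (6 * 1.79)
= 18.4000 / 10.7400
= 1.7132

1.7132


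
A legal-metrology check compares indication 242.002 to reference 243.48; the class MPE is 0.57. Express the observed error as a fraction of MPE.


e = indication - reference = 242.002 - 243.48 = -1.4780
|e| = 1.4780
ratio = |e| / MPE = 1.4780 / 0.57
ratio = 2.5930

2.5930


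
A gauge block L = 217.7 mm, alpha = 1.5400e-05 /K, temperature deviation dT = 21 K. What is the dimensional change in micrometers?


dL = L * alpha * dT
= 217.7 * 1.5400e-05 * 21
= 0.0704042 mm
dL_um = 0.0704042 * 1000 = 70.4042 um

70.4042


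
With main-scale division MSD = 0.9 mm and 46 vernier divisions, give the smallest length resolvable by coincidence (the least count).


LC = MSD / n_div
= 0.9 / 46
= 0.0196

0.0196


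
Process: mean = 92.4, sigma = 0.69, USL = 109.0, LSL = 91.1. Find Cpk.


Cpu = (USL - mean) / (3*sigma) = (109.0 - 92.4) / (3*0.69) = 8.0193
Cpl = (mean - LSL) / (3*sigma) = (92.4 - 91.1) / (3*0.69) = 0.6280
Cpk = min(Cpu, Cpl) = 0.6280

0.6280


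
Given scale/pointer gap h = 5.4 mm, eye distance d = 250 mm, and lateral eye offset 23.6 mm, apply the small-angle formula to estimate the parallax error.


error = h * offset / d
= 5.4 * 23.6 / 250
= 0.5098

0.5098


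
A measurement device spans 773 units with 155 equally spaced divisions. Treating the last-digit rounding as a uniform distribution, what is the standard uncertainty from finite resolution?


resolution = range / divisions
resolution = 773 / 155 = 4.9870968
u_res = resolution / (2*sqrt(3))
u_res = 4.9870968 / 3.4641016
u_res = 1.4397

1.4397


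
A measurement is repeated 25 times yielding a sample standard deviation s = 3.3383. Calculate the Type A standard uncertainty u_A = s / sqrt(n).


u_A = s / sqrt(n)
u_A = 3.3383 / sqrt(25)
u_A = 3.3383 / 5
u_A = 0.6677

0.6677


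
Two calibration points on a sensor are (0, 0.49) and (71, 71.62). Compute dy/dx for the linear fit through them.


slope = (y2 - y1) / (x2 - x1)
= (71.62 - 0.49) / (71 - 0)
= 71.1300 / 71
= 1.0018

1.0018


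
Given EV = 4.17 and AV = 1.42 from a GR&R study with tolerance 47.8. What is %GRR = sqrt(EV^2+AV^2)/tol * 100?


GRR = sqrt(EV^2 + AV^2) = sqrt(4.17^2 + 1.42^2) = 4.4051447
%GRR = GRR / tol * 100 = 4.4051447 / 47.8 * 100
%GRR = 9.2158

9.2158


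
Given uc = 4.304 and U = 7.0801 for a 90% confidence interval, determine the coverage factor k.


k = U / uc
k = 7.0801 / 4.304
k = 1.645

1.645


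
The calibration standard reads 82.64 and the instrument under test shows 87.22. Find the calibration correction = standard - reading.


Correction = standard - reading
= 82.64 - 87.22
= -4.5800

-4.5800


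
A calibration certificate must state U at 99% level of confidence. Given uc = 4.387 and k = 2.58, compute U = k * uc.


U = k * uc
U = 2.58 * 4.387
U = 11.3185

11.3185


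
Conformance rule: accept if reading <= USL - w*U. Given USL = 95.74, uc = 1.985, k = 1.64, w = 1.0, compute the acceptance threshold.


U = k * uc = 1.64 * 1.985 = 3.2554
guard band g = w * U = 1.0 * 3.2554 = 3.2554
AL = USL - g = 95.74 - 3.2554
AL = 92.4846

92.4846


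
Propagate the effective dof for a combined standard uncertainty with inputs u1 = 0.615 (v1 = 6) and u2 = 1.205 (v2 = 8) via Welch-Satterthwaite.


uc = sqrt(u1^2 + u2^2) = sqrt(0.615^2 + 1.205^2) = 1.3528673
v_eff = uc^4 / (u1^4/v1 + u2^4/v2)
= 1.3528673^4 / (0.615^4/6 + 1.205^4/8)
= 3.3498148 / 0.28738943
v_eff = 11.6560

11.6560


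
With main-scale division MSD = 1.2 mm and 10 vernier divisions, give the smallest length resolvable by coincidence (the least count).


LC = MSD / n_div
= 1.2 / 10
= 0.1200

0.1200


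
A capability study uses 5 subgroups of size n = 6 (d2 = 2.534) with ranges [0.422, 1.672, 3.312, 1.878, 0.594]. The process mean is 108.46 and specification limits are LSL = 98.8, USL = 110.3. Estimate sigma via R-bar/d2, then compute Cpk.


R_bar = (0.422 + 1.672 + 3.312 + 1.878 + 0.594) / 5 = 1.5756
sigma = R_bar / d2 = 1.5756 / 2.534 = 0.62178374
Cp = (USL - LSL)/(6*sigma) = (110.3 - 98.8)/(6*0.62178374) = 3.0825
Cpu = (110.3 - 108.46)/(3*0.62178374) = 0.9864
Cpl = (108.46 - 98.8)/(3*0.62178374) = 5.1786
Cpk = min(Cpu, Cpl) = 0.9864

0.9864


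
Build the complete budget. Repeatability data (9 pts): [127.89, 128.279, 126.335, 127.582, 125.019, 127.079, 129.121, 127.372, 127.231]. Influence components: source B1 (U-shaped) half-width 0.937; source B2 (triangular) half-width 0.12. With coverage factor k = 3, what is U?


mean = (127.89 + 128.279 + 126.335 + 127.582 + 125.019 + 127.079 + 129.121 + 127.372 + 127.231) / 9 = 127.3231111
s = sqrt(sum((x - mean)^2)/(n-1)) = 1.1667407
u_A = s / sqrt(n) = 1.1667407 / sqrt(9) = 0.38891357
u_B1 = 0.937 / sqrt(2) = 0.66255905
u_B2 = 0.12 / sqrt(6) = 0.048989795
uc = sqrt(0.38891357^2 + 0.66255905^2 + 0.048989795^2) = 0.76983002
U = k * uc = 3 * 0.76983002
U = 2.3095

2.3095


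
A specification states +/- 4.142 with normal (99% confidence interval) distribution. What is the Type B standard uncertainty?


u_B = half_width / 2.576
u_B = 4.142 / 2.576
u_B = 1.6079

1.6079


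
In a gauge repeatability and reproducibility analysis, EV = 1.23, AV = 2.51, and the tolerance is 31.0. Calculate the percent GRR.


GRR = sqrt(EV^2 + AV^2) = sqrt(1.23^2 + 2.51^2) = 2.7951744
%GRR = GRR / tol * 100 = 2.7951744 / 31.0 * 100
%GRR = 9.0167

9.0167


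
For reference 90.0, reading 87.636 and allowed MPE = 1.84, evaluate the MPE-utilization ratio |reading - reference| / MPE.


e = indication - reference = 87.636 - 90.0 = -2.3640
|e| = 2.3640
ratio = |e| / MPE = 2.3640 / 1.84
ratio = 1.2848

1.2848


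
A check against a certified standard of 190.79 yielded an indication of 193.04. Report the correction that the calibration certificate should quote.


Correction = standard - reading
= 190.79 - 193.04
= -2.2500

-2.2500


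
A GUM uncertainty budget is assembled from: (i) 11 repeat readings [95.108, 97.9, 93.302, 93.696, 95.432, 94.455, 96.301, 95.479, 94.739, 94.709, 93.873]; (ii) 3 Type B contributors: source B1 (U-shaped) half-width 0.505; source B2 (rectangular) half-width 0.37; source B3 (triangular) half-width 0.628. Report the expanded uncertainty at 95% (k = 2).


mean = (95.108 + 97.9 + 93.302 + 93.696 + 95.432 + 94.455 + 96.301 + 95.479 + 94.739 + 94.709 + 93.873) / 11 = 94.99945455
s = sqrt(sum((x - mean)^2)/(n-1)) = 1.2974553
u_A = s / sqrt(n) = 1.2974553 / sqrt(11) = 0.39119749
u_B1 = 0.505 / sqrt(2) = 0.35708892
u_B2 = 0.37 / sqrt(3) = 0.2136196
u_B3 = 0.628 / sqrt(6) = 0.25637993
uc = sqrt(0.39119749^2 + 0.35708892^2 + 0.2136196^2 + 0.25637993^2) = 0.62602873
U = k * uc = 2 * 0.62602873
U = 1.2521

1.2521


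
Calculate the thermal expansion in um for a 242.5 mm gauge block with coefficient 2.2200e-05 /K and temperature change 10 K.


dL = L * alpha * dT
= 242.5 * 2.2200e-05 * 10
= 0.0538350 mm
dL_um = 0.0538350 * 1000 = 53.8350 um

53.8350


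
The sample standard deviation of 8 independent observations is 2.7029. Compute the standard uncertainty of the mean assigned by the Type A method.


u_A = s / sqrt(n)
u_A = 2.7029 / sqrt(8)
u_A = 2.7029 / 2.8284271
u_A = 0.9556

0.9556


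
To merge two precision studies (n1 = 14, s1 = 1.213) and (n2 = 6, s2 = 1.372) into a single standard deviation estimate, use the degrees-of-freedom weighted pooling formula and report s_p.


s_p = sqrt(((n1-1)*s1^2 + (n2-1)*s2^2) / (n1+n2-2))
numerator = (14-1)*1.213^2 + (6-1)*1.372^2 = 19.127797 + 9.41192 = 28.539717
denominator = 14 + 6 - 2 = 18
s_p^2 = 28.539717 / 18 = 1.5855398
s_p = sqrt(1.5855398) = 1.2592

1.2592


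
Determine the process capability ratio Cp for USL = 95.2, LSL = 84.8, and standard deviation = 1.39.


Cp = (USL - LSL) / (6 * sigma)
= (95.2 - 84.8) / (6 * 1.39)
= 10.4000 / 8.3400
= 1.2470

1.2470


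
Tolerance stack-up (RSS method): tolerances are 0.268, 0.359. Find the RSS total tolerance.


RSS = sqrt(0.268^2 + 0.359^2)
= sqrt(0.200705)
= 0.4480

0.4480


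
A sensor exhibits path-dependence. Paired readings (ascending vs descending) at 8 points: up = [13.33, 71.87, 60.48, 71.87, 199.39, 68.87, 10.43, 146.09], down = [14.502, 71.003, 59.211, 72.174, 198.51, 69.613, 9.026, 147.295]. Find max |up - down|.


|13.33 - 14.502| = 1.1720
|71.87 - 71.003| = 0.8670
|60.48 - 59.211| = 1.2690
|71.87 - 72.174| = 0.3040
|199.39 - 198.51| = 0.8800
|68.87 - 69.613| = 0.7430
|10.43 - 9.026| = 1.4040
|146.09 - 147.295| = 1.2050
hysteresis = max(diffs) = 1.4040

1.4040


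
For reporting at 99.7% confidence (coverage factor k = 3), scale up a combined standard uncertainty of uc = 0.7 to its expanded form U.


U = k * uc
U = 3 * 0.7
U = 2.1000

2.1000


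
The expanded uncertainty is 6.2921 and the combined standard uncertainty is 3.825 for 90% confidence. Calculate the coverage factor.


k = U / uc
k = 6.2921 / 3.825
k = 1.645

1.645


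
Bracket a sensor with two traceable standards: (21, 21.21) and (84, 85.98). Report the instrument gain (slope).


slope = (y2 - y1) / (x2 - x1)
= (85.98 - 21.21) / (84 - 21)
= 64.7700 / 63
= 1.0281

1.0281


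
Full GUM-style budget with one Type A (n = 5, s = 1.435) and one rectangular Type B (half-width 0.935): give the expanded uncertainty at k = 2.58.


u_A = s / sqrt(n) = 1.435 / sqrt(5) = 0.64175151
u_B = half_width / sqrt(3) = 0.935 / sqrt(3) = 0.5398225
uc = sqrt(u_A^2 + u_B^2) = sqrt(0.64175151^2 + 0.5398225^2) = 0.83860201
U = k * uc = 2.58 * 0.83860201
U = 2.1636

2.1636


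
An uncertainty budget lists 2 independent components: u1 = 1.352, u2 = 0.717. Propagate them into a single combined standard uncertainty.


uc = sqrt(1.352^2 + 0.717^2)
uc = sqrt(2.341993)
uc = 1.5304

1.5304


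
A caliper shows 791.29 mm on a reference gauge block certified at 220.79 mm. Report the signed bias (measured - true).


Systematic error = measured - true
= 791.29 - 220.79
= 570.5000

570.5000


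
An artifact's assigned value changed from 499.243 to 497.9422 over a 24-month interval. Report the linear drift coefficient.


rate = (v2 - v1) / months
= (497.9422 - 499.243) / 24
= -1.3008 / 24
= -0.0542

-0.0542


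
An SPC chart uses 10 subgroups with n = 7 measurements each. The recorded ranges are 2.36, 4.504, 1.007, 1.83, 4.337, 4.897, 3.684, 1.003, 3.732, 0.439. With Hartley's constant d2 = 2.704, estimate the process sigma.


R_bar = (2.36 + 4.504 + 1.007 + 1.83 + 4.337 + 4.897 + 3.684 + 1.003 + 3.732 + 0.439) / 10
R_bar = 27.793 / 10 = 2.7793
sigma_hat = R_bar / d2 = 2.7793 / 2.704 = 1.0278

1.0278


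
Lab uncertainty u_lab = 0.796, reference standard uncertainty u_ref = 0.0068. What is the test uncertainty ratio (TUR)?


TUR = u_lab / u_ref
= 0.796 / 0.0068
= 117.0588

117.0588


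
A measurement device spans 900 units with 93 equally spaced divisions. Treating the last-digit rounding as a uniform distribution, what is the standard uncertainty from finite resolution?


resolution = range / divisions
resolution = 900 / 93 = 9.6774194
u_res = resolution / (2*sqrt(3))
u_res = 9.6774194 / 3.4641016
u_res = 2.7936

2.7936


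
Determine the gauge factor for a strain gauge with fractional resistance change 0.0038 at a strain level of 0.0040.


GF = (dR/R) / epsilon
= 0.0038 / 0.0040
= 0.9500

0.9500


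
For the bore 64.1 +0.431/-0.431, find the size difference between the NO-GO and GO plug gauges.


GO = nominal - lower_tol (smallest hole = maximum material condition)
GO = 64.1 - 0.431 = 63.669
NO-GO = nominal + upper_tol (largest hole = least material condition)
NO-GO = 64.1 + 0.431 = 64.531
spread = NO-GO - GO = 64.531 - 63.669 = 0.8620

0.8620


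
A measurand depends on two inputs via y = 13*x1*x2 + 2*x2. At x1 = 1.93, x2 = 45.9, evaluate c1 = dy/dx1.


y = 13*x1*x2 + 2*x2
dy/dx1 = 13*x2
Evaluate at x2 = 45.9: c1 = 13 * 45.9
c1 = 596.7000

596.7000


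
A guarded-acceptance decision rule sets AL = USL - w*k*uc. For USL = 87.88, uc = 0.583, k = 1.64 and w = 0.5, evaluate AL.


U = k * uc = 1.64 * 0.583 = 0.95612
guard band g = w * U = 0.5 * 0.95612 = 0.47806
AL = USL - g = 87.88 - 0.47806
AL = 87.4019

87.4019


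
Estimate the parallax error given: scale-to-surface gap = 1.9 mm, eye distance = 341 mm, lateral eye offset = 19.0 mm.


error = h * offset / d
= 1.9 * 19.0 / 341
= 0.1059

0.1059


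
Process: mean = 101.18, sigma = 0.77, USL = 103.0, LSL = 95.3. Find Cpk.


Cpu = (USL - mean) / (3*sigma) = (103.0 - 101.18) / (3*0.77) = 0.7879
Cpl = (mean - LSL) / (3*sigma) = (101.18 - 95.3) / (3*0.77) = 2.5455
Cpk = min(Cpu, Cpl) = 0.7879

0.7879


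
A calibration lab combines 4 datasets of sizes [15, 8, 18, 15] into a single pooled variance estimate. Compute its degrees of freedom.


nu = sum_i (n_i - 1)
nu = ((15 - 1) + (8 - 1) + (18 - 1) + (15 - 1))
nu = 14 + 7 + 17 + 14
nu = 52

52


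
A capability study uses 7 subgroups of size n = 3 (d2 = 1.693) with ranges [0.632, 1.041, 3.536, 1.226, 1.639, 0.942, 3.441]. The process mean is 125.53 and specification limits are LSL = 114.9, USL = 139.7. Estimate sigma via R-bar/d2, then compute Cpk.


R_bar = (0.632 + 1.041 + 3.536 + 1.226 + 1.639 + 0.942 + 3.441) / 7 = 1.7795714
sigma = R_bar / d2 = 1.7795714 / 1.693 = 1.0511349
Cp = (USL - LSL)/(6*sigma) = (139.7 - 114.9)/(6*1.0511349) = 3.9323
Cpu = (139.7 - 125.53)/(3*1.0511349) = 4.4936
Cpl = (125.53 - 114.9)/(3*1.0511349) = 3.3710
Cpk = min(Cpu, Cpl) = 3.3710

3.3710


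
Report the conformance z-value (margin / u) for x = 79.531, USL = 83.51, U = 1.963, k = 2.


u = U / k = 1.963 / 2 = 0.9815
margin = |USL - x| = |83.51 - 79.531| = 3.979
z = margin / u = 3.979 / 0.9815
z = 4.0540

4.0540


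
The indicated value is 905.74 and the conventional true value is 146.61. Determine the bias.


Systematic error = measured - true
= 905.74 - 146.61
= 759.1300

759.1300


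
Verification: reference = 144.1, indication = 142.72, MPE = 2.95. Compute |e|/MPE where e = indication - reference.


e = indication - reference = 142.72 - 144.1 = -1.3800
|e| = 1.3800
ratio = |e| / MPE = 1.3800 / 2.95
ratio = 0.4678

0.4678


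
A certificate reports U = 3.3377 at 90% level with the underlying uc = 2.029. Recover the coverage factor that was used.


k = U / uc
k = 3.3377 / 2.029
k = 1.645

1.645


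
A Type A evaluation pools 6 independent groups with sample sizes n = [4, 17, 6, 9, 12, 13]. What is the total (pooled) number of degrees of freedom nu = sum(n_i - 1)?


nu = sum_i (n_i - 1)
nu = ((4 - 1) + (17 - 1) + (6 - 1) + (9 - 1) + (12 - 1) + (13 - 1))
nu = 3 + 16 + 5 + 8 + 11 + 12
nu = 55

55


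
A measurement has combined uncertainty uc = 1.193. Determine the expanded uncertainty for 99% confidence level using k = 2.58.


U = k * uc
U = 2.58 * 1.193
U = 3.0779

3.0779


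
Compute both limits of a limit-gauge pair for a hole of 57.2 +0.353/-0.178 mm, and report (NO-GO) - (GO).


GO = nominal - lower_tol (smallest hole = maximum material condition)
GO = 57.2 - 0.178 = 57.022
NO-GO = nominal + upper_tol (largest hole = least material condition)
NO-GO = 57.2 + 0.353 = 57.553
spread = NO-GO - GO = 57.553 - 57.022 = 0.5310

0.5310


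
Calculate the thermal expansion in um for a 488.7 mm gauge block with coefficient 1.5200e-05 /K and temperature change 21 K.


dL = L * alpha * dT
= 488.7 * 1.5200e-05 * 21
= 0.1559930 mm
dL_um = 0.1559930 * 1000 = 155.9930 um

155.9930


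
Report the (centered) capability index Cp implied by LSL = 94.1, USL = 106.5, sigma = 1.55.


Cp = (USL - LSL) / (6 * sigma)
= (106.5 - 94.1) / (6 * 1.55)
= 12.4000 / 9.3000
= 1.3333

1.3333


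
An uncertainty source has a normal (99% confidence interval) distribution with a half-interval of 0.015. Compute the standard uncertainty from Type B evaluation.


u_B = half_width / 2.576
u_B = 0.015 / 2.576
u_B = 0.0058

0.0058


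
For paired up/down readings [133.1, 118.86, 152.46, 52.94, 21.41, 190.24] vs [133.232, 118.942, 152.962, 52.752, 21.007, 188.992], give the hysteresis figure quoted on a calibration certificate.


|133.1 - 133.232| = 0.1320
|118.86 - 118.942| = 0.0820
|152.46 - 152.962| = 0.5020
|52.94 - 52.752| = 0.1880
|21.41 - 21.007| = 0.4030
|190.24 - 188.992| = 1.2480
hysteresis = max(diffs) = 1.2480

1.2480


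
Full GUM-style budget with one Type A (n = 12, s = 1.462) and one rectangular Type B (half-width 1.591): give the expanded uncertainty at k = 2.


u_A = s / sqrt(n) = 1.462 / sqrt(12) = 0.42204305
u_B = half_width / sqrt(3) = 1.591 / sqrt(3) = 0.91856428
uc = sqrt(u_A^2 + u_B^2) = sqrt(0.42204305^2 + 0.91856428^2) = 1.0108811
U = k * uc = 2 * 1.0108811
U = 2.0218

2.0218


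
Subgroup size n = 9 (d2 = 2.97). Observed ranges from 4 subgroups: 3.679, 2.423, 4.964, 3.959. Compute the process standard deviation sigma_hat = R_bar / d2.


R_bar = (3.679 + 2.423 + 4.964 + 3.959) / 4
R_bar = 15.025 / 4 = 3.75625
sigma_hat = R_bar / d2 = 3.75625 / 2.97 = 1.2647

1.2647


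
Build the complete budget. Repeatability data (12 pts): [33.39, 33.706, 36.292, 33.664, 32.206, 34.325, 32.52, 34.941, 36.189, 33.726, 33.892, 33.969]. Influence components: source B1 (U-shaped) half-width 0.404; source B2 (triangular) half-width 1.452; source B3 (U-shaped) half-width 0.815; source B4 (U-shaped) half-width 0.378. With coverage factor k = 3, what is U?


mean = (33.39 + 33.706 + 36.292 + 33.664 + 32.206 + 34.325 + 32.52 + 34.941 + 36.189 + 33.726 + 33.892 + 33.969) / 12 = 34.06833333
s = sqrt(sum((x - mean)^2)/(n-1)) = 1.2449179
u_A = s / sqrt(n) = 1.2449179 / sqrt(12) = 0.35937684
u_B1 = 0.404 / sqrt(2) = 0.28567114
u_B2 = 1.452 / sqrt(6) = 0.59277652
u_B3 = 0.815 / sqrt(2) = 0.57629203
u_B4 = 0.378 / sqrt(2) = 0.26728636
uc = sqrt(0.35937684^2 + 0.28567114^2 + 0.59277652^2 + 0.57629203^2 + 0.26728636^2) = 0.98269945
U = k * uc = 3 * 0.98269945
U = 2.9481

2.9481


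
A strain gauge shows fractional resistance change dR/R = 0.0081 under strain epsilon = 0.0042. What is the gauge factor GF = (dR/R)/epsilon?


GF = (dR/R) / epsilon
= 0.0081 / 0.0042
= 1.9286

1.9286


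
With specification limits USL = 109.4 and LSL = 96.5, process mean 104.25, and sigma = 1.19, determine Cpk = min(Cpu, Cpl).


Cpu = (USL - mean) / (3*sigma) = (109.4 - 104.25) / (3*1.19) = 1.4426
Cpl = (mean - LSL) / (3*sigma) = (104.25 - 96.5) / (3*1.19) = 2.1709
Cpk = min(Cpu, Cpl) = 1.4426

1.4426


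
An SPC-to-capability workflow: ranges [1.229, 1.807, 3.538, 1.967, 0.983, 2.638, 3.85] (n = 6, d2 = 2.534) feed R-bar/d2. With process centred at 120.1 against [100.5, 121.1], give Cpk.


R_bar = (1.229 + 1.807 + 3.538 + 1.967 + 0.983 + 2.638 + 3.85) / 7 = 2.2874286
sigma = R_bar / d2 = 2.2874286 / 2.534 = 0.90269479
Cp = (USL - LSL)/(6*sigma) = (121.1 - 100.5)/(6*0.90269479) = 3.8034
Cpu = (121.1 - 120.1)/(3*0.90269479) = 0.3693
Cpl = (120.1 - 100.5)/(3*0.90269479) = 7.2376
Cpk = min(Cpu, Cpl) = 0.3693

0.3693


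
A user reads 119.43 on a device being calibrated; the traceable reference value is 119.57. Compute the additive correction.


Correction = standard - reading
= 119.57 - 119.43
= 0.1400

0.1400


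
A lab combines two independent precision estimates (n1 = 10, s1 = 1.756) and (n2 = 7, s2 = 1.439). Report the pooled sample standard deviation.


s_p = sqrt(((n1-1)*s1^2 + (n2-1)*s2^2) / (n1+n2-2))
numerator = (10-1)*1.756^2 + (7-1)*1.439^2 = 27.751824 + 12.424326 = 40.17615
denominator = 10 + 7 - 2 = 15
s_p^2 = 40.17615 / 15 = 2.67841
s_p = sqrt(2.67841) = 1.6366

1.6366


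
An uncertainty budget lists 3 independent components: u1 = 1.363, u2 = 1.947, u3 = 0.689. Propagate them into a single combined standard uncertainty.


uc = sqrt(1.363^2 + 1.947^2 + 0.689^2)
uc = sqrt(6.123299)
uc = 2.4745

2.4745


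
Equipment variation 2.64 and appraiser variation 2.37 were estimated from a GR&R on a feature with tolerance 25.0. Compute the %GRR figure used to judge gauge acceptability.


GRR = sqrt(EV^2 + AV^2) = sqrt(2.64^2 + 2.37^2) = 3.5477458
%GRR = GRR / tol * 100 = 3.5477458 / 25.0 * 100
%GRR = 14.1910

14.1910


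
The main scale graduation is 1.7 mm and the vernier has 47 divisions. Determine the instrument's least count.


LC = MSD / n_div
= 1.7 / 47
= 0.0362

0.0362


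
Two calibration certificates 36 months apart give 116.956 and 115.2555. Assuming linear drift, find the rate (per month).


rate = (v2 - v1) / months
= (115.2555 - 116.956) / 36
= -1.7005 / 36
= -0.0472

-0.0472


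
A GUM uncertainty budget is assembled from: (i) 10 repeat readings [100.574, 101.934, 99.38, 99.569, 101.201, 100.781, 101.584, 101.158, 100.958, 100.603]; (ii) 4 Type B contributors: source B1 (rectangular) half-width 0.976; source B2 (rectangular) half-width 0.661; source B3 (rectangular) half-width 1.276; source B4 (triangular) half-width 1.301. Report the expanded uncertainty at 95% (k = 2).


mean = (100.574 + 101.934 + 99.38 + 99.569 + 101.201 + 100.781 + 101.584 + 101.158 + 100.958 + 100.603) / 10 = 100.7742
s = sqrt(sum((x - mean)^2)/(n-1)) = 0.80483895
u_A = s / sqrt(n) = 0.80483895 / sqrt(10) = 0.25451242
u_B1 = 0.976 / sqrt(3) = 0.56349386
u_B2 = 0.661 / sqrt(3) = 0.38162853
u_B3 = 1.276 / sqrt(3) = 0.73669894
u_B4 = 1.301 / sqrt(6) = 0.53113103
uc = sqrt(0.25451242^2 + 0.56349386^2 + 0.38162853^2 + 0.73669894^2 + 0.53113103^2) = 1.1630854
U = k * uc = 2 * 1.1630854
U = 2.3262

2.3262


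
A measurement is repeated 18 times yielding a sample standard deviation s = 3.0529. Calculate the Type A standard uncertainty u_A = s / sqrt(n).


u_A = s / sqrt(n)
u_A = 3.0529 / sqrt(18)
u_A = 3.0529 / 4.2426407
u_A = 0.7196

0.7196


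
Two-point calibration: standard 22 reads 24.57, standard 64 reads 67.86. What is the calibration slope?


slope = (y2 - y1) / (x2 - x1)
= (67.86 - 24.57) / (64 - 22)
= 43.2900 / 42
= 1.0307

1.0307


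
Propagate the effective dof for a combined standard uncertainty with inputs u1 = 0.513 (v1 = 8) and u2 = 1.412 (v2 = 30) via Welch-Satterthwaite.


uc = sqrt(u1^2 + u2^2) = sqrt(0.513^2 + 1.412^2) = 1.5023026
v_eff = uc^4 / (u1^4/v1 + u2^4/v2)
= 1.5023026^4 / (0.513^4/8 + 1.412^4/30)
= 5.0936567 / 0.14115774
v_eff = 36.0849

36.0849


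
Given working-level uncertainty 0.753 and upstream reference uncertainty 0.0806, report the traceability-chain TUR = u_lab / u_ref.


TUR = u_lab / u_ref
= 0.753 / 0.0806
= 9.3424

9.3424


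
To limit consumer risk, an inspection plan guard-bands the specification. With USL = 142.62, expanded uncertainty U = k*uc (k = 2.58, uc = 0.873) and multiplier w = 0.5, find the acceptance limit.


U = k * uc = 2.58 * 0.873 = 2.25234
guard band g = w * U = 0.5 * 2.25234 = 1.12617
AL = USL - g = 142.62 - 1.12617
AL = 141.4938

141.4938


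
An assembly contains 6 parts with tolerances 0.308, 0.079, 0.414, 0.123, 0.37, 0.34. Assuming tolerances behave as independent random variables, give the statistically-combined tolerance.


RSS = sqrt(0.308^2 + 0.079^2 + 0.414^2 + 0.123^2 + 0.37^2 + 0.34^2)
= sqrt(0.54013)
= 0.7349

0.7349


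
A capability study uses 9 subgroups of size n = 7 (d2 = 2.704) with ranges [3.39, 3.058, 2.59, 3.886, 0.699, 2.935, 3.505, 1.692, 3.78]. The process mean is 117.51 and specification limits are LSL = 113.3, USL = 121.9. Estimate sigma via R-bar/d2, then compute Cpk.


R_bar = (3.39 + 3.058 + 2.59 + 3.886 + 0.699 + 2.935 + 3.505 + 1.692 + 3.78) / 9 = 2.8372222
sigma = R_bar / d2 = 2.8372222 / 2.704 = 1.0492686
Cp = (USL - LSL)/(6*sigma) = (121.9 - 113.3)/(6*1.0492686) = 1.3660
Cpu = (121.9 - 117.51)/(3*1.0492686) = 1.3946
Cpl = (117.51 - 113.3)/(3*1.0492686) = 1.3374
Cpk = min(Cpu, Cpl) = 1.3374

1.3374


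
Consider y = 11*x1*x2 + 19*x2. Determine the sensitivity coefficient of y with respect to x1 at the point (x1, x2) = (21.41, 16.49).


y = 11*x1*x2 + 19*x2
dy/dx1 = 11*x2
Evaluate at x2 = 16.49: c1 = 11 * 16.49
c1 = 181.3900

181.3900


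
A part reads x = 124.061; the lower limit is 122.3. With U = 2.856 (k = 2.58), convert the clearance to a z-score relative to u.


u = U / k = 2.856 / 2.58 = 1.1069767
margin = |LSL - x| = |122.3 - 124.061| = 1.761
z = margin / u = 1.761 / 1.1069767
z = 1.5908

1.5908


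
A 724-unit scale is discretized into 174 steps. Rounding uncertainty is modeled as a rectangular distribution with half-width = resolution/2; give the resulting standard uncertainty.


resolution = range / divisions
resolution = 724 / 174 = 4.1609195
u_res = resolution / (2*sqrt(3))
u_res = 4.1609195 / 3.4641016
u_res = 1.2012

1.2012


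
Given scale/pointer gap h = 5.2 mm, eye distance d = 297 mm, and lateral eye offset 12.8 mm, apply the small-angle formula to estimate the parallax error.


error = h * offset / d
= 5.2 * 12.8 / 297
= 0.2241

0.2241


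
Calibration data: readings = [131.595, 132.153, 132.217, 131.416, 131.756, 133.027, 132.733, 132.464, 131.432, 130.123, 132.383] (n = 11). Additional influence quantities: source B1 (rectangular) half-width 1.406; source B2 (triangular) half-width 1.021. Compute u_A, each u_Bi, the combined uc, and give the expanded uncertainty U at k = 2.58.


mean = (131.595 + 132.153 + 132.217 + 131.416 + 131.756 + 133.027 + 132.733 + 132.464 + 131.432 + 130.123 + 132.383) / 11 = 131.9362727
s = sqrt(sum((x - mean)^2)/(n-1)) = 0.79938715
u_A = s / sqrt(n) = 0.79938715 / sqrt(11) = 0.24102429
u_B1 = 1.406 / sqrt(3) = 0.81175448
u_B2 = 1.021 / sqrt(6) = 0.4168215
uc = sqrt(0.24102429^2 + 0.81175448^2 + 0.4168215^2) = 0.94381047
U = k * uc = 2.58 * 0.94381047
U = 2.4350

2.4350


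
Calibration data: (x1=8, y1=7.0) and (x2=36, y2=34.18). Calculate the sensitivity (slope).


slope = (y2 - y1) / (x2 - x1)
= (34.18 - 7.0) / (36 - 8)
= 27.1800 / 28
= 0.9707

0.9707


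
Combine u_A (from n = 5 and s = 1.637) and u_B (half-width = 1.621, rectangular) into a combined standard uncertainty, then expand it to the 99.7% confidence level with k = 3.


u_A = s / sqrt(n) = 1.637 / sqrt(5) = 0.73208866
u_B = half_width / sqrt(3) = 1.621 / sqrt(3) = 0.93588479
uc = sqrt(u_A^2 + u_B^2) = sqrt(0.73208866^2 + 0.93588479^2) = 1.1882063
U = k * uc = 3 * 1.1882063
U = 3.5646

3.5646


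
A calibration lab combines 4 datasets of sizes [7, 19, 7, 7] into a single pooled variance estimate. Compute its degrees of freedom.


nu = sum_i (n_i - 1)
nu = ((7 - 1) + (19 - 1) + (7 - 1) + (7 - 1))
nu = 6 + 18 + 6 + 6
nu = 36

36


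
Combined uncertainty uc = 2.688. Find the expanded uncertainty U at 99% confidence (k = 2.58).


U = k * uc
U = 2.58 * 2.688
U = 6.9350

6.9350


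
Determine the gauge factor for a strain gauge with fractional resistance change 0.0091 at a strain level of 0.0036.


GF = (dR/R) / epsilon
= 0.0091 / 0.0036
= 2.5278

2.5278


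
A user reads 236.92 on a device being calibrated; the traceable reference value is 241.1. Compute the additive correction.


Correction = standard - reading
= 241.1 - 236.92
= 4.1800

4.1800


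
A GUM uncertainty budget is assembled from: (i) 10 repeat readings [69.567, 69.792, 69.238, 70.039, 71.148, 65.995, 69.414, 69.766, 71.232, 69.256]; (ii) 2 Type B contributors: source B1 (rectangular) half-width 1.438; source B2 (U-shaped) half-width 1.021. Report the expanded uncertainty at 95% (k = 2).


mean = (69.567 + 69.792 + 69.238 + 70.039 + 71.148 + 65.995 + 69.414 + 69.766 + 71.232 + 69.256) / 10 = 69.5447
s = sqrt(sum((x - mean)^2)/(n-1)) = 1.4363294
u_A = s / sqrt(n) = 1.4363294 / sqrt(10) = 0.45420724
u_B1 = 1.438 / sqrt(3) = 0.83022969
u_B2 = 1.021 / sqrt(2) = 0.72195602
uc = sqrt(0.45420724^2 + 0.83022969^2 + 0.72195602^2) = 1.1902966
U = k * uc = 2 * 1.1902966
U = 2.3806

2.3806


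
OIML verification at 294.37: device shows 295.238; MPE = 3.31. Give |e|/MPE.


e = indication - reference = 295.238 - 294.37 = 0.8680
|e| = 0.8680
ratio = |e| / MPE = 0.8680 / 3.31
ratio = 0.2622

0.2622


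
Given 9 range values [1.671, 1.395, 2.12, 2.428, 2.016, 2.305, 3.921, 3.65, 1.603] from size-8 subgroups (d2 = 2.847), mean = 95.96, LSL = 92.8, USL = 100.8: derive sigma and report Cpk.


R_bar = (1.671 + 1.395 + 2.12 + 2.428 + 2.016 + 2.305 + 3.921 + 3.65 + 1.603) / 9 = 2.3454444
sigma = R_bar / d2 = 2.3454444 / 2.847 = 0.82383014
Cp = (USL - LSL)/(6*sigma) = (100.8 - 92.8)/(6*0.82383014) = 1.6185
Cpu = (100.8 - 95.96)/(3*0.82383014) = 1.9583
Cpl = (95.96 - 92.8)/(3*0.82383014) = 1.2786
Cpk = min(Cpu, Cpl) = 1.2786

1.2786


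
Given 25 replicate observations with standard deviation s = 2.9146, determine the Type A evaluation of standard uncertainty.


u_A = s / sqrt(n)
u_A = 2.9146 / sqrt(25)
u_A = 2.9146 / 5
u_A = 0.5829

0.5829


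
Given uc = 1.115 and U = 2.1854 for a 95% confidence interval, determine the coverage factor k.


k = U / uc
k = 2.1854 / 1.115
k = 1.96

1.96


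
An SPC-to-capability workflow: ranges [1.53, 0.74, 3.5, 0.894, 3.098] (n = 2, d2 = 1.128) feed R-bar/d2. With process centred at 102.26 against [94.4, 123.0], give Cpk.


R_bar = (1.53 + 0.74 + 3.5 + 0.894 + 3.098) / 5 = 1.9524
sigma = R_bar / d2 = 1.9524 / 1.128 = 1.7308511
Cp = (USL - LSL)/(6*sigma) = (123.0 - 94.4)/(6*1.7308511) = 2.7539
Cpu = (123.0 - 102.26)/(3*1.7308511) = 3.9942
Cpl = (102.26 - 94.4)/(3*1.7308511) = 1.5137
Cpk = min(Cpu, Cpl) = 1.5137

1.5137


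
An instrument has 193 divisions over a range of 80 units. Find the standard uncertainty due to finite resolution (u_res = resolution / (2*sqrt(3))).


resolution = range / divisions
resolution = 80 / 193 = 0.41450777
u_res = resolution / (2*sqrt(3))
u_res = 0.41450777 / 3.4641016
u_res = 0.1197

0.1197


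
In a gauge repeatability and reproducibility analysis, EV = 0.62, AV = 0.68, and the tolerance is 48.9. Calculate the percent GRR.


GRR = sqrt(EV^2 + AV^2) = sqrt(0.62^2 + 0.68^2) = 0.92021737
%GRR = GRR / tol * 100 = 0.92021737 / 48.9 * 100
%GRR = 1.8818

1.8818


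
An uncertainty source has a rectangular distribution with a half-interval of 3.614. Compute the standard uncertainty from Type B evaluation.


u_B = half_width / sqrt(3)
u_B = 3.614 / 1.7320508
u_B = 2.0865

2.0865


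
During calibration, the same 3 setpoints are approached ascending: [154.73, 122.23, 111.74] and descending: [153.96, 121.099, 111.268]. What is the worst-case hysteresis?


|154.73 - 153.96| = 0.7700
|122.23 - 121.099| = 1.1310
|111.74 - 111.268| = 0.4720
hysteresis = max(diffs) = 1.1310

1.1310


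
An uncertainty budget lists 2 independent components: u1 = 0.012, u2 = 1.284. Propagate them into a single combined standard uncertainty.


uc = sqrt(0.012^2 + 1.284^2)
uc = sqrt(1.6488)
uc = 1.2841

1.2841


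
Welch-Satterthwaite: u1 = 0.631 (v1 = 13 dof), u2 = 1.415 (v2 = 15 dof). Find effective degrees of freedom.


uc = sqrt(u1^2 + u2^2) = sqrt(0.631^2 + 1.415^2) = 1.5493179
v_eff = uc^4 / (u1^4/v1 + u2^4/v2)
= 1.5493179^4 / (0.631^4/13 + 1.415^4/15)
= 5.7618527 / 0.27945511
v_eff = 20.6182

20.6182


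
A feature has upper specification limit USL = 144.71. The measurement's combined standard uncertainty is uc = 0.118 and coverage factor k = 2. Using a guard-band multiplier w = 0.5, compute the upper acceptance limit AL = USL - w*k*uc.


U = k * uc = 2 * 0.118 = 0.236
guard band g = w * U = 0.5 * 0.236 = 0.118
AL = USL - g = 144.71 - 0.118
AL = 144.5920

144.5920
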